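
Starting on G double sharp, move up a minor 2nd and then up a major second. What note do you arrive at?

A minor second up from G## is A# (letter A, 1 semitone up).
A major second up from A# is B# (letter B, 2 semitones up).

B#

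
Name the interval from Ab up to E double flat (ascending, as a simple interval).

diminished fifth

The letter names run A→E, a span of 4 letter steps, so the interval is some kind of fifth.
Ab to Ebb is 6 semitones. A perfect fifth is 7, so 6 makes it diminished.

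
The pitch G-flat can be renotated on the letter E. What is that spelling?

E##

Plain E sits 2 semitones below Gb, so on the letter E the same pitch needs a double sharp: E##.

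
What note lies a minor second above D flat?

D up a major second is E, so the target letter is E.
From Db, a minor second is 1 semitone up: Ebb.

Ebb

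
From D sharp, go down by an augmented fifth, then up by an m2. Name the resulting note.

An augmented fifth down from D# is G (letter G, 8 semitones down).
A minor second up from G is Ab (letter A, 1 semitone up).

Ab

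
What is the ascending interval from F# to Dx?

augmented sixth

Counting letters F–G–A–B–C–D gives a sixth.
F#→D## = 10 semitones, 1 wider than the major sixth (9), so augmented.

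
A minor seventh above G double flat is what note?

G up a major seventh is F#, so the target letter is F.
From Gbb, a minor seventh is 10 semitones up: Fbb.

Fbb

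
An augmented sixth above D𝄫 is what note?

Bb

D up a major sixth is B, so the target letter is B.
From Dbb, an augmented sixth is 10 semitones up: Bb.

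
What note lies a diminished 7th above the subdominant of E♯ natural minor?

G

The subdominant of E# natural minor is A#.
A diminished seventh (9 semitones) above A# lands on the letter G, giving G.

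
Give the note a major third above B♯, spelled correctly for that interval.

A third above B lands on the letter D.
A major third spans 4 semitones, so B# moves to pitch class 4. On the letter D that is D##.

D##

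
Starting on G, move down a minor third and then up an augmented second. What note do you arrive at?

A minor third down from G is E (letter E, 3 semitones down).
An augmented second up from E is F## (letter F, 3 semitones up).

F##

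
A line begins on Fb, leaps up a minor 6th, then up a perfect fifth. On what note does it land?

A minor sixth up from Fb is Dbb (letter D, 8 semitones up).
A perfect fifth up from Dbb is Abb (letter A, 7 semitones up).

Abb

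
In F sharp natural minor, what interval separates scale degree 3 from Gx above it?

Scale degree 3 of F# natural minor is A.
A up to G##: letters A→G make it a seventh; 12 semitones makes it augmented.

augmented seventh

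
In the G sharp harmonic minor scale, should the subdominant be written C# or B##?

Each scale degree takes a distinct letter name. Degree 4 of a scale on G must use the letter C.
C# and B## are enharmonically the same pitch, but only C# uses the letter C, so it is the correct spelling here.

C#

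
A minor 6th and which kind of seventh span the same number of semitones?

doubly diminished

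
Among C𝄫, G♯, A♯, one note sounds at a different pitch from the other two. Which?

G#

In 12-tone equal temperament, enharmonic equivalents share a pitch class. Cbb is pitch class 10; G# is pitch class 8; A# is pitch class 10.
Cbb and A# share pitch class 10, while G# is pitch class 8.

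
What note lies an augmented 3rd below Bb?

Gbb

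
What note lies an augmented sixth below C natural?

C down a major sixth is Eb, so the target letter is E.
From C, an augmented sixth is 10 semitones down: Ebb.

Ebb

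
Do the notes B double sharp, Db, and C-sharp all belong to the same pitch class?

B## is pitch class 1; Db is pitch class 1; C# is pitch class 1.
All spellings map to pitch class 1, so they are enharmonically equivalent.

Yes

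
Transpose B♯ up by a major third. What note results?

D##

A third above B lands on the letter D.
A major third spans 4 semitones, so B# moves to pitch class 4. On the letter D that is D##.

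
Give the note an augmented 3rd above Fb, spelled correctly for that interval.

A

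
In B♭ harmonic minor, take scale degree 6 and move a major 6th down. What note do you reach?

Scale degree 6 of Bb harmonic minor is Gb.
A major sixth (9 semitones) below Gb lands on the letter B, giving Bbb.

Bbb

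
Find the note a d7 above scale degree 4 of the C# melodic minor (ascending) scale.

Eb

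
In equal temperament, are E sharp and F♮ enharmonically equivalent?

Yes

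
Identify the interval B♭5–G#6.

augmented sixth

The letter names run B→G, a span of 5 letter steps, so the interval is some kind of sixth.
Bb to G# is 10 semitones. A major sixth is 9, so 10 makes it augmented.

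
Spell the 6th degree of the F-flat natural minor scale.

The Fb natural minor scale runs Fb Gb Abb Bbb Cb Dbb Ebb.
Degree 6 is Dbb.

Dbb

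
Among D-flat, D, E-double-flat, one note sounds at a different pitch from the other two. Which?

In 12-tone equal temperament, enharmonic equivalents share a pitch class. Db is pitch class 1; D is pitch class 2; Ebb is pitch class 2.
D and Ebb share pitch class 2, while Db is pitch class 1.

Db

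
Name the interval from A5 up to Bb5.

Counting letters A–B gives a second.
A→Bb = 1 semitone, 1 narrower than the major second (2), so minor.

minor second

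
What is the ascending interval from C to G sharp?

augmented fifth

Counting letters C–D–E–F–G gives a fifth.
C→G# = 8 semitones, 1 wider than the perfect fifth (7), so augmented.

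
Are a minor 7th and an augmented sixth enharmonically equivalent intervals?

Yes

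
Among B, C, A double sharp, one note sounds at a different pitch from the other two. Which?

C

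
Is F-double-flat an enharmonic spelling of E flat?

Yes

Fbb = pitch class 3 and Eb = pitch class 3 — the same pitch class, so they are enharmonic equivalents.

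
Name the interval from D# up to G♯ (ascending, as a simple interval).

Counting letters D–E–F–G gives a fourth.
D#→G# = 5 semitones, exactly the perfect fourth.

perfect fourth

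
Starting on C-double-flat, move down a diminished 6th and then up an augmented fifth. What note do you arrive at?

A diminished sixth down from Cbb is Eb (letter E, 7 semitones down).
An augmented fifth up from Eb is B (letter B, 8 semitones up).

B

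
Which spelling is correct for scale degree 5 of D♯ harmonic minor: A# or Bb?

A#

Each scale degree takes a distinct letter name. Degree 5 of a scale on D must use the letter A.
A# and Bb are enharmonically the same pitch, but only A# uses the letter A, so it is the correct spelling here.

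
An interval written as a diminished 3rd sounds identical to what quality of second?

major

A diminished third spans 2 semitones.
A second spanning 2 semitones is major (the major second is 2).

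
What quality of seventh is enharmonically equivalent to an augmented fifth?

An augmented fifth spans 8 semitones.
A seventh spanning 8 semitones is doubly diminished (the major seventh is 11).

doubly diminished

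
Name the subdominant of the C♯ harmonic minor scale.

Degree 4 takes the letter 3 steps above C, which is F.
In harmonic minor, degree 4 sits 5 semitones above the tonic. C# + 5 semitones is pitch class 6, spelled on F as F#.

F#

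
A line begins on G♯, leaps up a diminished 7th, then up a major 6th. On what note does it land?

D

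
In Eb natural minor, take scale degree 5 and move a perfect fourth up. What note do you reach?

Eb

Scale degree 5 of Eb natural minor is Bb.
A perfect fourth (5 semitones) above Bb lands on the letter E, giving Eb.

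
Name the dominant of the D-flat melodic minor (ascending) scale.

Degree 5 takes the letter 4 steps above D, which is A.
In melodic minor (ascending), degree 5 sits 7 semitones above the tonic. Db + 7 semitones is pitch class 8, spelled on A as Ab.

Ab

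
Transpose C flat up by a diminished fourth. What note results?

A fourth above C lands on the letter F.
A diminished fourth spans 4 semitones, so Cb moves to pitch class 3. On the letter F that is Fbb.

Fbb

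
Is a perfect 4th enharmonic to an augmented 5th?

No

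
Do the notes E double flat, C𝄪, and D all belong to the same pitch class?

Yes

Ebb is pitch class 2; C## is pitch class 2; D is pitch class 2.
All spellings map to pitch class 2, so they are enharmonically equivalent.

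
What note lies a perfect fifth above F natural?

A fifth above F lands on the letter C.
A perfect fifth spans 7 semitones, so F moves to pitch class 0. On the letter C that is C.

C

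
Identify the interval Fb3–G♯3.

doubly augmented second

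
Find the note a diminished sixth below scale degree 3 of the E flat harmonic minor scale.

B

Scale degree 3 of Eb harmonic minor is Gb.
A diminished sixth (7 semitones) below Gb lands on the letter B, giving B.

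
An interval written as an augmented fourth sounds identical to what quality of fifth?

An augmented fourth spans 6 semitones.
A fifth spanning 6 semitones is diminished (the perfect fifth is 7).

diminished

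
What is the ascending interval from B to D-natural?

The letter names run B→D, a span of 2 letter steps, so the interval is some kind of third.
B to D is 3 semitones. A major third is 4, so 3 makes it minor.

minor third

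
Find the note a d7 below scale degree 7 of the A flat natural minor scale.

A

Scale degree 7 of Ab natural minor is Gb.
A diminished seventh (9 semitones) below Gb lands on the letter A, giving A.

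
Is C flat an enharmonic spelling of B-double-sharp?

No

Two spellings are enharmonically equivalent only if they share a pitch class.
Here Cb → 11, B## → 1; 1 ≠ 11, so they are not.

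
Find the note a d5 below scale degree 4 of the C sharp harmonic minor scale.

Scale degree 4 of C# harmonic minor is F#.
A diminished fifth (6 semitones) below F# lands on the letter B, giving B#.

B#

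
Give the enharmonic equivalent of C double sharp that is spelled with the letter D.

D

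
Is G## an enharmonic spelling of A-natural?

G## is pitch class 9; A is pitch class 9.
All spellings map to pitch class 9, so they are enharmonically equivalent.

Yes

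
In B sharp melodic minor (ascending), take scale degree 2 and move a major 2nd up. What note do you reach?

Scale degree 2 of B# melodic minor (ascending) is C##.
A major second (2 semitones) above C## lands on the letter D, giving D##.

D##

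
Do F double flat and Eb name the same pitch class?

Yes

Fbb = pitch class 3 and Eb = pitch class 3 — the same pitch class, so they are enharmonic equivalents.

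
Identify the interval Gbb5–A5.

Counting letters G–A gives a second.
Gbb→A = 4 semitones, 2 wider than the major second (2), so doubly augmented.

doubly augmented second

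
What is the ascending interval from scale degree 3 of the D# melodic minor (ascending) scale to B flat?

Scale degree 3 of D# melodic minor (ascending) is F#.
F# up to Bb: letters F→B make it a fourth; 4 semitones makes it diminished.

diminished fourth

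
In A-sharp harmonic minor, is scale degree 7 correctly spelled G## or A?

Each scale degree takes a distinct letter name. Degree 7 of a scale on A must use the letter G.
G## and A are enharmonically the same pitch, but only G## uses the letter G, so it is the correct spelling here.

G##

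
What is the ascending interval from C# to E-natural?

The letter names run C→E, a span of 2 letter steps, so the interval is some kind of third.
C# to E is 3 semitones. A major third is 4, so 3 makes it minor.

minor third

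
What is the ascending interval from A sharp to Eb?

doubly diminished fifth

The letter names run A→E, a span of 4 letter steps, so the interval is some kind of fifth.
A# to Eb is 5 semitones. A perfect fifth is 7, so 5 makes it doubly diminished.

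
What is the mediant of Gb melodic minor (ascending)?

Degree 3 takes the letter 2 steps above G, which is B.
In melodic minor (ascending), degree 3 sits 3 semitones above the tonic. Gb + 3 semitones is pitch class 9, spelled on B as Bbb.

Bbb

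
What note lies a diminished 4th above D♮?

D up a perfect fourth is G, so the target letter is G.
From D, a diminished fourth is 4 semitones up: Gb.

Gb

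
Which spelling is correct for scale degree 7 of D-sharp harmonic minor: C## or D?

C##

Each scale degree takes a distinct letter name. Degree 7 of a scale on D must use the letter C.
C## and D are enharmonically the same pitch, but only C## uses the letter C, so it is the correct spelling here.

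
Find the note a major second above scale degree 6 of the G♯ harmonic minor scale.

F#

Scale degree 6 of G# harmonic minor is E.
A major second (2 semitones) above E lands on the letter F, giving F#.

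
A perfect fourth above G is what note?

C

A fourth above G lands on the letter C.
A perfect fourth spans 5 semitones, so G moves to pitch class 0. On the letter C that is C.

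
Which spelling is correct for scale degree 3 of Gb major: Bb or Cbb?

Each scale degree takes a distinct letter name. Degree 3 of a scale on G must use the letter B.
Bb and Cbb are enharmonically the same pitch, but only Bb uses the letter B, so it is the correct spelling here.

Bb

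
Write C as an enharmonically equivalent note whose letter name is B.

C is pitch class 0. The letter B alone is pitch class 11.
To reach pitch class 0 from B requires an offset of +1 semitone, i.e. sharp: B#.

B#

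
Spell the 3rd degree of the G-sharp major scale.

B#

Degree 3 takes the letter 2 steps above G, which is B.
In major, degree 3 sits 4 semitones above the tonic. G# + 4 semitones is pitch class 0, spelled on B as B#.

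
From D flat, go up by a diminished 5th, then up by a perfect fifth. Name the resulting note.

Ebb

A diminished fifth up from Db is Abb (letter A, 6 semitones up).
A perfect fifth up from Abb is Ebb (letter E, 7 semitones up).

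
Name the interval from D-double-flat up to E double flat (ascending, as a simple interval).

The letter names run D→E, a span of 1 letter step, so the interval is some kind of second.
Dbb to Ebb is 2 semitones. A major second is 2, so 2 makes it major.

major second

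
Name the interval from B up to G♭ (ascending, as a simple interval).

The letter names run B→G, a span of 5 letter steps, so the interval is some kind of sixth.
B to Gb is 7 semitones. A major sixth is 9, so 7 makes it diminished.

diminished sixth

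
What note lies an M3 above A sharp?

C##

A up a major third is C#, so the target letter is C.
From A#, a major third is 4 semitones up: C##.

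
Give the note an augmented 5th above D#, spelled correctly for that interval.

A##

A fifth above D lands on the letter A.
An augmented fifth spans 8 semitones, so D# moves to pitch class 11. On the letter A that is A##.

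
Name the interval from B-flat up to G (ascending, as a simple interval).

Counting letters B–C–D–E–F–G gives a sixth.
Bb→G = 9 semitones, exactly the major sixth.

major sixth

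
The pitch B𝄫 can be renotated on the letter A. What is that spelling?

Plain A sits at the same pitch as Bbb, so on the letter A the same pitch needs a natural: A.

A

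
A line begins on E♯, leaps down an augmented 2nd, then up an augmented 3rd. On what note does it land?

F##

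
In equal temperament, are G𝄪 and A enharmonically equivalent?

Yes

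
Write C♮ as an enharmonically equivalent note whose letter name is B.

C is pitch class 0. The letter B alone is pitch class 11.
To reach pitch class 0 from B requires an offset of +1 semitone, i.e. sharp: B#.

B#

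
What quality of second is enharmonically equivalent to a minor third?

A minor third spans 3 semitones.
A second spanning 3 semitones is augmented (the major second is 2).

augmented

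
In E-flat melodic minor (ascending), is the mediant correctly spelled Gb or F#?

Gb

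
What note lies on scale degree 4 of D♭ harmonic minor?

The Db harmonic minor scale runs Db Eb Fb Gb Ab Bbb C.
Degree 4 is Gb.

Gb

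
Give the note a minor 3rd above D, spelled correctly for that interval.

A third above D lands on the letter F.
A minor third spans 3 semitones, so D moves to pitch class 5. On the letter F that is F.

F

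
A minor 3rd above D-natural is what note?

A third above D lands on the letter F.
A minor third spans 3 semitones, so D moves to pitch class 5. On the letter F that is F.

F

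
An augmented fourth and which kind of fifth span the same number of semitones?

diminished

An augmented fourth spans 6 semitones.
A fifth spanning 6 semitones is diminished (the perfect fifth is 7).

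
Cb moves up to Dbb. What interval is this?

The letter names run C→D, a span of 1 letter step, so the interval is some kind of second.
Cb to Dbb is 1 semitone. A major second is 2, so 1 makes it minor.

minor second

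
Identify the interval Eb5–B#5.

doubly augmented fifth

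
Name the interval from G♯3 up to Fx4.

major seventh

Counting letters G–A–B–C–D–E–F gives a seventh.
G#→F## = 11 semitones, exactly the major seventh.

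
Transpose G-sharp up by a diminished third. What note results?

A third above G lands on the letter B.
A diminished third spans 2 semitones, so G# moves to pitch class 10. On the letter B that is Bb.

Bb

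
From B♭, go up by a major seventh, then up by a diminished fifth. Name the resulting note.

A major seventh up from Bb is A (letter A, 11 semitones up).
A diminished fifth up from A is Eb (letter E, 6 semitones up).

Eb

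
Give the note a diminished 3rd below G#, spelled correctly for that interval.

G down a major third is Eb, so the target letter is E.
From G#, a diminished third is 2 semitones down: E##.

E##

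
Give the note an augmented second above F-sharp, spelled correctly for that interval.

A second above F lands on the letter G.
An augmented second spans 3 semitones, so F# moves to pitch class 9. On the letter G that is G##.

G##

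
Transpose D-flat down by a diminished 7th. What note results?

E

A seventh below D lands on the letter E.
A diminished seventh spans 9 semitones, so Db moves to pitch class 4. On the letter E that is E.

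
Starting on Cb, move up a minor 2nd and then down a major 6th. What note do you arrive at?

Fbb

A minor second up from Cb is Dbb (letter D, 1 semitone up).
A major sixth down from Dbb is Fbb (letter F, 9 semitones down).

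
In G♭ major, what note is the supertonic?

Ab

The Gb major scale runs Gb Ab Bb Cb Db Eb F.
Degree 2 is Ab.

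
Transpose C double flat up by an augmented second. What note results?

Db

C up a major second is D, so the target letter is D.
From Cbb, an augmented second is 3 semitones up: Db.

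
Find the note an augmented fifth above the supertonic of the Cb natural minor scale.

The supertonic of Cb natural minor is Db.
An augmented fifth (8 semitones) above Db lands on the letter A, giving A.

A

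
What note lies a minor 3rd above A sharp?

C#

A up a major third is C#, so the target letter is C.
From A#, a minor third is 3 semitones up: C#.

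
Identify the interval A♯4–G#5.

minor seventh

Counting letters A–B–C–D–E–F–G gives a seventh.
A#→G# = 10 semitones, 1 narrower than the major seventh (11), so minor.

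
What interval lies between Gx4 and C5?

Counting letters G–A–B–C gives a fourth.
G##→C = 3 semitones, 2 narrower than the perfect fourth (5), so doubly diminished.

doubly diminished fourth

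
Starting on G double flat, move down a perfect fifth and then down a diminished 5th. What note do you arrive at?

Fb

A perfect fifth down from Gbb is Cbb (letter C, 7 semitones down).
A diminished fifth down from Cbb is Fb (letter F, 6 semitones down).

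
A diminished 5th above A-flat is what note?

Ebb

A up a perfect fifth is E, so the target letter is E.
From Ab, a diminished fifth is 6 semitones up: Ebb.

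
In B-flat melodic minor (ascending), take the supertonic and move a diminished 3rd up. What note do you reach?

Ebb

The supertonic of Bb melodic minor (ascending) is C.
A diminished third (2 semitones) above C lands on the letter E, giving Ebb.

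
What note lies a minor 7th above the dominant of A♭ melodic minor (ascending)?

The dominant of Ab melodic minor (ascending) is Eb.
A minor seventh (10 semitones) above Eb lands on the letter D, giving Db.

Db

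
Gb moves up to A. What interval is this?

augmented second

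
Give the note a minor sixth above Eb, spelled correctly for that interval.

Cb

E up a major sixth is C#, so the target letter is C.
From Eb, a minor sixth is 8 semitones up: Cb.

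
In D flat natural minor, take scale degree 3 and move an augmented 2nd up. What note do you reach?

Scale degree 3 of Db natural minor is Fb.
An augmented second (3 semitones) above Fb lands on the letter G, giving G.

G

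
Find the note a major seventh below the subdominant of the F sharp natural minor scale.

C

The subdominant of F# natural minor is B.
A major seventh (11 semitones) below B lands on the letter C, giving C.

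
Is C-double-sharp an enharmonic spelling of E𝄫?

C## = pitch class 2 and Ebb = pitch class 2 — the same pitch class, so they are enharmonic equivalents.

Yes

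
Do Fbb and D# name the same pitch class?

Fbb is pitch class 3; D# is pitch class 3.
All spellings map to pitch class 3, so they are enharmonically equivalent.

Yes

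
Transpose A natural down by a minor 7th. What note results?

B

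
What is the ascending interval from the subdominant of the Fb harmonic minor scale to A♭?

The subdominant of Fb harmonic minor is Bbb.
Bbb up to Ab: letters B→A make it a seventh; 11 semitones makes it major.

major seventh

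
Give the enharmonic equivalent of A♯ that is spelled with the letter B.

Plain B sits 1 semitone above A#, so on the letter B the same pitch needs a flat: Bb.

Bb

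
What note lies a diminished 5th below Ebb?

E down a perfect fifth is A, so the target letter is A.
From Ebb, a diminished fifth is 6 semitones down: Ab.

Ab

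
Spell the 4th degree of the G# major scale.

Degree 4 takes the letter 3 steps above G, which is C.
In major, degree 4 sits 5 semitones above the tonic. G# + 5 semitones is pitch class 1, spelled on C as C#.

C#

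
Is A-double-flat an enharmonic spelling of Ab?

No

Abb is pitch class 7; Ab is pitch class 8.
The pitch classes differ (7 vs. 8), so they are not enharmonic equivalents.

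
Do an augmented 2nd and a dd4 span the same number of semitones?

Yes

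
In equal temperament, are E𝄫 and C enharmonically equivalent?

Ebb is pitch class 2; C is pitch class 0.
The pitch classes differ (2 vs. 0), so they are not enharmonic equivalents.

No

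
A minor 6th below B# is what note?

D##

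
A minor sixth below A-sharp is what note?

A down a major sixth is C, so the target letter is C.
From A#, a minor sixth is 8 semitones down: C##.

C##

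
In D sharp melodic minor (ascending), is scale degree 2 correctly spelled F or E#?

Each scale degree takes a distinct letter name. Degree 2 of a scale on D must use the letter E.
E# and F are enharmonically the same pitch, but only E# uses the letter E, so it is the correct spelling here.

E#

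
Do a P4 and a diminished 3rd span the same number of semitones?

No

A perfect fourth spans 5 semitones; a diminished third spans 2.
The spans differ, so they are not enharmonic equivalents.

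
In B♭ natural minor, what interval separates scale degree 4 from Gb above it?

minor third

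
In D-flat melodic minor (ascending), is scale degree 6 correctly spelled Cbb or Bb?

Each scale degree takes a distinct letter name. Degree 6 of a scale on D must use the letter B.
Bb and Cbb are enharmonically the same pitch, but only Bb uses the letter B, so it is the correct spelling here.

Bb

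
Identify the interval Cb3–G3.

augmented fifth

Counting letters C–D–E–F–G gives a fifth.
Cb→G = 8 semitones, 1 wider than the perfect fifth (7), so augmented.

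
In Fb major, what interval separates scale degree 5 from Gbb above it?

diminished fifth

Scale degree 5 of Fb major is Cb.
Cb up to Gbb: letters C→G make it a fifth; 6 semitones makes it diminished.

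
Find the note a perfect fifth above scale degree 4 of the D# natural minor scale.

D#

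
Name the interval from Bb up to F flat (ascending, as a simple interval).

The letter names run B→F, a span of 4 letter steps, so the interval is some kind of fifth.
Bb to Fb is 6 semitones. A perfect fifth is 7, so 6 makes it diminished.

diminished fifth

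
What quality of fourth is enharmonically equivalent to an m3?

doubly diminished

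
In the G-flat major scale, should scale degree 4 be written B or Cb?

Cb

Each scale degree takes a distinct letter name. Degree 4 of a scale on G must use the letter C.
Cb and B are enharmonically the same pitch, but only Cb uses the letter C, so it is the correct spelling here.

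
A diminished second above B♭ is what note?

Cbb

B up a major second is C#, so the target letter is C.
From Bb, a diminished second is 0 semitones up: Cbb.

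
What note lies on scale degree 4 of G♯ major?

C#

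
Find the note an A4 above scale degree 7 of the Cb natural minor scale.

Eb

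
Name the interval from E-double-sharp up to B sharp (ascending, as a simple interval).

diminished fifth

The letter names run E→B, a span of 4 letter steps, so the interval is some kind of fifth.
E## to B# is 6 semitones. A perfect fifth is 7, so 6 makes it diminished.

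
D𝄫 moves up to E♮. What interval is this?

The letter names run D→E, a span of 1 letter step, so the interval is some kind of second.
Dbb to E is 4 semitones. A major second is 2, so 4 makes it doubly augmented.

doubly augmented second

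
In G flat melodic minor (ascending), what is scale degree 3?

Degree 3 takes the letter 2 steps above G, which is B.
In melodic minor (ascending), degree 3 sits 3 semitones above the tonic. Gb + 3 semitones is pitch class 9, spelled on B as Bbb.

Bbb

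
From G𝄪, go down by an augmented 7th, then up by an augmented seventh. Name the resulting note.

G##

An augmented seventh down from G## is A (letter A, 12 semitones down).
An augmented seventh up from A is G## (letter G, 12 semitones up).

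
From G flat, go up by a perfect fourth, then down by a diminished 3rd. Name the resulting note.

A perfect fourth up from Gb is Cb (letter C, 5 semitones up).
A diminished third down from Cb is A (letter A, 2 semitones down).

A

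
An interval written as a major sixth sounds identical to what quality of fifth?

A major sixth spans 9 semitones.
A fifth spanning 9 semitones is doubly augmented (the perfect fifth is 7).

doubly augmented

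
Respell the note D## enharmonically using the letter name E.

D## is pitch class 4. The letter E alone is pitch class 4.
Pitch class 4 on E needs no accidental: E.

E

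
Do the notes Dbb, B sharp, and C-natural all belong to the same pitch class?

Dbb = pitch class 0 and B# = pitch class 0 and C = pitch class 0 — the same pitch class, so they are enharmonic equivalents.

Yes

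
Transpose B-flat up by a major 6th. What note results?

A sixth above B lands on the letter G.
A major sixth spans 9 semitones, so Bb moves to pitch class 7. On the letter G that is G.

G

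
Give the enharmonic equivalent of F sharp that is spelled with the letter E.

Plain E sits 2 semitones below F#, so on the letter E the same pitch needs a double sharp: E##.

E##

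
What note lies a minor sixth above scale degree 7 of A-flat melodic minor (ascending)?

Scale degree 7 of Ab melodic minor (ascending) is G.
A minor sixth (8 semitones) above G lands on the letter E, giving Eb.

Eb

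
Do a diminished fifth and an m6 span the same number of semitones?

No

A diminished fifth spans 6 semitones; a minor sixth spans 8.
The spans differ, so they are not enharmonic equivalents.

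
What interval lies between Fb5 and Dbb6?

The letter names run F→D, a span of 5 letter steps, so the interval is some kind of sixth.
Fb to Dbb is 8 semitones. A major sixth is 9, so 8 makes it minor.

minor sixth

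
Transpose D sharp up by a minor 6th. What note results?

D up a major sixth is B, so the target letter is B.
From D#, a minor sixth is 8 semitones up: B.

B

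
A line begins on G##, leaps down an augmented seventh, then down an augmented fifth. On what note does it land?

An augmented seventh down from G## is A (letter A, 12 semitones down).
An augmented fifth down from A is Db (letter D, 8 semitones down).

Db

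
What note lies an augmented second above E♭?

A second above E lands on the letter F.
An augmented second spans 3 semitones, so Eb moves to pitch class 6. On the letter F that is F#.

F#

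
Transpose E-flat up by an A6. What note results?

C#

E up a major sixth is C#, so the target letter is C.
From Eb, an augmented sixth is 10 semitones up: C#.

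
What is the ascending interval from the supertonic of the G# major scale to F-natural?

diminished sixth

The supertonic of G# major is A#.
A# up to F: letters A→F make it a sixth; 7 semitones makes it diminished.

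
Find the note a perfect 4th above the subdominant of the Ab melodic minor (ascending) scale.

Gb

The subdominant of Ab melodic minor (ascending) is Db.
A perfect fourth (5 semitones) above Db lands on the letter G, giving Gb.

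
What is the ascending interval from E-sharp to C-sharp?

minor sixth

Counting letters E–F–G–A–B–C gives a sixth.
E#→C# = 8 semitones, 1 narrower than the major sixth (9), so minor.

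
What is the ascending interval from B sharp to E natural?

diminished fourth

The letter names run B→E, a span of 3 letter steps, so the interval is some kind of fourth.
B# to E is 4 semitones. A perfect fourth is 5, so 4 makes it diminished.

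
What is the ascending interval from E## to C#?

The letter names run E→C, a span of 5 letter steps, so the interval is some kind of sixth.
E## to C# is 7 semitones. A major sixth is 9, so 7 makes it diminished.

diminished sixth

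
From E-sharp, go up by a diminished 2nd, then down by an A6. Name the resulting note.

Abb

A diminished second up from E# is F (letter F, 0 semitones up).
An augmented sixth down from F is Abb (letter A, 10 semitones down).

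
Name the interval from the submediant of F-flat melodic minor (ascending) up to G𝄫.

The submediant of Fb melodic minor (ascending) is Db.
Db up to Gbb: letters D→G make it a fourth; 4 semitones makes it diminished.

diminished fourth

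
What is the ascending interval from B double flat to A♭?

major seventh

The letter names run B→A, a span of 6 letter steps, so the interval is some kind of seventh.
Bbb to Ab is 11 semitones. A major seventh is 11, so 11 makes it major.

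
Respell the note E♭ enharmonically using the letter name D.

D#

Eb is pitch class 3. The letter D alone is pitch class 2.
To reach pitch class 3 from D requires an offset of +1 semitone, i.e. sharp: D#.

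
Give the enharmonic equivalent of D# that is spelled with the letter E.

Eb

Plain E sits 1 semitone above D#, so on the letter E the same pitch needs a flat: Eb.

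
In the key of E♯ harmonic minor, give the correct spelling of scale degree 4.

A#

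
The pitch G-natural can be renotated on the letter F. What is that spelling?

G is pitch class 7. The letter F alone is pitch class 5.
To reach pitch class 7 from F requires an offset of +2 semitones, i.e. double sharp: F##.

F##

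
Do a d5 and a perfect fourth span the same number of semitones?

No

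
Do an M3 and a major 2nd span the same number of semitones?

No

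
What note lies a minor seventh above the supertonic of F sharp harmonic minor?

F#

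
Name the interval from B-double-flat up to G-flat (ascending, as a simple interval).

major sixth

The letter names run B→G, a span of 5 letter steps, so the interval is some kind of sixth.
Bbb to Gb is 9 semitones. A major sixth is 9, so 9 makes it major.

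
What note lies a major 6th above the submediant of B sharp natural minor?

E#

The submediant of B# natural minor is G#.
A major sixth (9 semitones) above G# lands on the letter E, giving E#.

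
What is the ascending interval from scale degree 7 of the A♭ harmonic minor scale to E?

Scale degree 7 of Ab harmonic minor is G.
G up to E: letters G→E make it a sixth; 9 semitones makes it major.

major sixth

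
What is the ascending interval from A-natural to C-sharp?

The letter names run A→C, a span of 2 letter steps, so the interval is some kind of third.
A to C# is 4 semitones. A major third is 4, so 4 makes it major.

major third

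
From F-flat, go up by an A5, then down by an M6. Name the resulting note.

An augmented fifth up from Fb is C (letter C, 8 semitones up).
A major sixth down from C is Eb (letter E, 9 semitones down).

Eb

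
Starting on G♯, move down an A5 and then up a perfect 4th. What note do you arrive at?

F

An augmented fifth down from G# is C (letter C, 8 semitones down).
A perfect fourth up from C is F (letter F, 5 semitones up).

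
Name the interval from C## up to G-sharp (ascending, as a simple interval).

diminished fifth

The letter names run C→G, a span of 4 letter steps, so the interval is some kind of fifth.
C## to G# is 6 semitones. A perfect fifth is 7, so 6 makes it diminished.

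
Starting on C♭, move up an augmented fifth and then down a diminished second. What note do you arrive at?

F##

An augmented fifth up from Cb is G (letter G, 8 semitones up).
A diminished second down from G is F## (letter F, 0 semitones down).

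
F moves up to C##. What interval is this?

doubly augmented fifth

The letter names run F→C, a span of 4 letter steps, so the interval is some kind of fifth.
F to C## is 9 semitones. A perfect fifth is 7, so 9 makes it doubly augmented.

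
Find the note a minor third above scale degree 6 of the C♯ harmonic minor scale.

C

Scale degree 6 of C# harmonic minor is A.
A minor third (3 semitones) above A lands on the letter C, giving C.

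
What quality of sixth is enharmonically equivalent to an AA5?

A doubly augmented fifth spans 9 semitones.
A sixth spanning 9 semitones is major (the major sixth is 9).

major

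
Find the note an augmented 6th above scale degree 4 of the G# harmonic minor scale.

Scale degree 4 of G# harmonic minor is C#.
An augmented sixth (10 semitones) above C# lands on the letter A, giving A##.

A##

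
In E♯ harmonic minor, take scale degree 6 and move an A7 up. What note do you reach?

B##

Scale degree 6 of E# harmonic minor is C#.
An augmented seventh (12 semitones) above C# lands on the letter B, giving B##.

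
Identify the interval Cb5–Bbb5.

minor seventh

The letter names run C→B, a span of 6 letter steps, so the interval is some kind of seventh.
Cb to Bbb is 10 semitones. A major seventh is 11, so 10 makes it minor.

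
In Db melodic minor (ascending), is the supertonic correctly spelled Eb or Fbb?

Each scale degree takes a distinct letter name. Degree 2 of a scale on D must use the letter E.
Eb and Fbb are enharmonically the same pitch, but only Eb uses the letter E, so it is the correct spelling here.

Eb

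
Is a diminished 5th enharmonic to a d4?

No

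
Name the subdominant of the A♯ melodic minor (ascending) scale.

D#

The A# melodic minor (ascending) scale runs A# B# C# D# E# F## G##.
Degree 4 is D#.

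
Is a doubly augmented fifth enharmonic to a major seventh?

A doubly augmented fifth spans 9 semitones; a major seventh spans 11.
The spans differ, so they are not enharmonic equivalents.

No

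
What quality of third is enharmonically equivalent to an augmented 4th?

An augmented fourth spans 6 semitones.
A third spanning 6 semitones is doubly augmented (the major third is 4).

doubly augmented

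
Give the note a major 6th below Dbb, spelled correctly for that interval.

Fbb

D down a major sixth is F, so the target letter is F.
From Dbb, a major sixth is 9 semitones down: Fbb.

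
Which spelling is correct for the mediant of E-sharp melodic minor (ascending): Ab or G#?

G#

Each scale degree takes a distinct letter name. Degree 3 of a scale on E must use the letter G.
G# and Ab are enharmonically the same pitch, but only G# uses the letter G, so it is the correct spelling here.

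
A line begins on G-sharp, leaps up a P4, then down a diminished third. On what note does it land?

A perfect fourth up from G# is C# (letter C, 5 semitones up).
A diminished third down from C# is A## (letter A, 2 semitones down).

A##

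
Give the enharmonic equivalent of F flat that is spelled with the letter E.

E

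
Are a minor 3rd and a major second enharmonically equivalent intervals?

A minor third spans 3 semitones; a major second spans 2.
The spans differ, so they are not enharmonic equivalents.

No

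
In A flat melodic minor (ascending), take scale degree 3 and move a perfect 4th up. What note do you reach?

Scale degree 3 of Ab melodic minor (ascending) is Cb.
A perfect fourth (5 semitones) above Cb lands on the letter F, giving Fb.

Fb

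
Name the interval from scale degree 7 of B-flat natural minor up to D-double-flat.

diminished fourth

Scale degree 7 of Bb natural minor is Ab.
Ab up to Dbb: letters A→D make it a fourth; 4 semitones makes it diminished.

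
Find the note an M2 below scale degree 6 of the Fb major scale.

Cb

Scale degree 6 of Fb major is Db.
A major second (2 semitones) below Db lands on the letter C, giving Cb.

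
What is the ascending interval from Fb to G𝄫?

minor second

The letter names run F→G, a span of 1 letter step, so the interval is some kind of second.
Fb to Gbb is 1 semitone. A major second is 2, so 1 makes it minor.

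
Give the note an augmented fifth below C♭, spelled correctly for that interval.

Fbb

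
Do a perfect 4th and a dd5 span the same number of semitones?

A perfect fourth spans 5 semitones; a doubly diminished fifth spans 5.
They are enharmonically equivalent.

Yes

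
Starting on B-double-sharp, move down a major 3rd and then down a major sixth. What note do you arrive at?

B#

A major third down from B## is G## (letter G, 4 semitones down).
A major sixth down from G## is B# (letter B, 9 semitones down).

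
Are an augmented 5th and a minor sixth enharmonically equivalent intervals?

An augmented fifth spans 8 semitones; a minor sixth spans 8.
They are enharmonically equivalent.

Yes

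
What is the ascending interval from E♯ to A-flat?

doubly diminished fourth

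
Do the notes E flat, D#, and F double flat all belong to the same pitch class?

Eb is pitch class 3; D# is pitch class 3; Fbb is pitch class 3.
All spellings map to pitch class 3, so they are enharmonically equivalent.

Yes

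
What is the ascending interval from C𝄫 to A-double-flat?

major sixth

The letter names run C→A, a span of 5 letter steps, so the interval is some kind of sixth.
Cbb to Abb is 9 semitones. A major sixth is 9, so 9 makes it major.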